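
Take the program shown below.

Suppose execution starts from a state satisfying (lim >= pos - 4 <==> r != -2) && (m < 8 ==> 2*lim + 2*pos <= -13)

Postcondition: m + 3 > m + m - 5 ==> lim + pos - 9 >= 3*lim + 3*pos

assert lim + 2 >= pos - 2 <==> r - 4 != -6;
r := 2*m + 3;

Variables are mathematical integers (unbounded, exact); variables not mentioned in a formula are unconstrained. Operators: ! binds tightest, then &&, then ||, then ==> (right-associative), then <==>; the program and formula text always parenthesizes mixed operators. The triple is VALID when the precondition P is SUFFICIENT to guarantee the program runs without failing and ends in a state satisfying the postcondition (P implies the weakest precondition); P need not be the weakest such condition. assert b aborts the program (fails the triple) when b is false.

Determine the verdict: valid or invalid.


Working backward. After the program, the postcondition m + 3 > m + m - 5 ==> lim + pos - 9 >= 3*lim + 3*pos must hold; in canonical form it is m < 8 ==> 2*lim + 2*pos <= -9.
Before r := 2*m + 3: m < 8 ==> 2*lim + 2*pos <= -9
Before assert lim + 2 >= pos - 2 <==> r - 4 != -6: (lim >= pos - 4 <==> r != -2) && (m < 8 ==> 2*lim + 2*pos <= -9)
The weakest precondition is (lim >= pos - 4 <==> r != -2) && (m < 8 ==> 2*lim + 2*pos <= -9).
Check whether (lim >= pos - 4 <==> r != -2) && (m < 8 ==> 2*lim + 2*pos <= -13) implies it.
Every state satisfying the precondition satisfies the weakest precondition: the implication holds.
Answer: valid


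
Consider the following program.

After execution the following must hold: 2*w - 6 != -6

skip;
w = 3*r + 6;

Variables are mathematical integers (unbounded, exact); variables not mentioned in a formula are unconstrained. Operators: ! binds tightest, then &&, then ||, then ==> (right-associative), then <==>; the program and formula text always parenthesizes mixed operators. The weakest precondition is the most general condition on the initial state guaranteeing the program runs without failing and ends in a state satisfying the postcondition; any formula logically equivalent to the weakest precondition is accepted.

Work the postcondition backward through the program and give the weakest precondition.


Working backward. After the program, the postcondition 2*w - 6 != -6 must hold; in canonical form it is 2*w != 0.
Before w := 3*r + 6: 6*r != -12
Before skip: 6*r != -12
Answer: WP = 6*r != -12


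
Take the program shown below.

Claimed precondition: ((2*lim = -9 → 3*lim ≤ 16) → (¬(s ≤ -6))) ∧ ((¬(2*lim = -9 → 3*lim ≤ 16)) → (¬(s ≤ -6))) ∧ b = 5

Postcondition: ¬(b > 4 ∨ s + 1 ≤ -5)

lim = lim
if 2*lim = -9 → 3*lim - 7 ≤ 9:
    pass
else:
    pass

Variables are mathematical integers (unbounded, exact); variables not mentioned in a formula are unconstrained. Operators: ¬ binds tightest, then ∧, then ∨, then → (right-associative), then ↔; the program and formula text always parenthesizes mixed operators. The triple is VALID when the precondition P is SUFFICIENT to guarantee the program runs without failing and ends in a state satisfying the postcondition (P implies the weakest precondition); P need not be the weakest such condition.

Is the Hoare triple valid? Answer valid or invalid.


Working backward. After the program, the postcondition ¬(b > 4 ∨ s + 1 ≤ -5) must hold; in canonical form it is ¬(b > 4 ∨ s ≤ -6).
Then branch requires ¬(b > 4 ∨ s ≤ -6); else branch requires ¬(b > 4 ∨ s ≤ -6).
Before the if: ((2*lim = -9 → 3*lim ≤ 16) → (¬(b > 4 ∨ s ≤ -6))) ∧ ((¬(2*lim = -9 → 3*lim ≤ 16)) → (¬(b > 4 ∨ s ≤ -6)))
Before lim := lim: ((2*lim = -9 → 3*lim ≤ 16) → (¬(b > 4 ∨ s ≤ -6))) ∧ ((¬(2*lim = -9 → 3*lim ≤ 16)) → (¬(b > 4 ∨ s ≤ -6)))
The weakest precondition is ((2*lim = -9 → 3*lim ≤ 16) → (¬(b > 4 ∨ s ≤ -6))) ∧ ((¬(2*lim = -9 → 3*lim ≤ 16)) → (¬(b > 4 ∨ s ≤ -6))).
Check whether ((2*lim = -9 → 3*lim ≤ 16) → (¬(s ≤ -6))) ∧ ((¬(2*lim = -9 → 3*lim ≤ 16)) → (¬(s ≤ -6))) ∧ b = 5 implies it.
Countermodel: at the initial state b = 5, lim = 0, s = -5, the precondition holds but the weakest precondition fails.
Answer: invalid


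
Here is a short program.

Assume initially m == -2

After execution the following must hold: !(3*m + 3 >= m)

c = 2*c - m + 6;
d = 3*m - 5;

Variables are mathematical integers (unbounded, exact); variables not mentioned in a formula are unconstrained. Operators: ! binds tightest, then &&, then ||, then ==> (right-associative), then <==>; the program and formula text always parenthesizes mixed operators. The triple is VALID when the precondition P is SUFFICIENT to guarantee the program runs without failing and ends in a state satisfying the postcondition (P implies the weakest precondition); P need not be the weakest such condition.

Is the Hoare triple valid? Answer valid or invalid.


Working backward. After the program, the postcondition !(3*m + 3 >= m) must hold; in canonical form it is !(2*m >= -3).
Before d := 3*m - 5: !(2*m >= -3)
Before c := 2*c - m + 6: !(2*m >= -3)
The weakest precondition is !(2*m >= -3).
Check whether m == -2 implies it.
Every state satisfying the precondition satisfies the weakest precondition: the implication holds.
Answer: valid


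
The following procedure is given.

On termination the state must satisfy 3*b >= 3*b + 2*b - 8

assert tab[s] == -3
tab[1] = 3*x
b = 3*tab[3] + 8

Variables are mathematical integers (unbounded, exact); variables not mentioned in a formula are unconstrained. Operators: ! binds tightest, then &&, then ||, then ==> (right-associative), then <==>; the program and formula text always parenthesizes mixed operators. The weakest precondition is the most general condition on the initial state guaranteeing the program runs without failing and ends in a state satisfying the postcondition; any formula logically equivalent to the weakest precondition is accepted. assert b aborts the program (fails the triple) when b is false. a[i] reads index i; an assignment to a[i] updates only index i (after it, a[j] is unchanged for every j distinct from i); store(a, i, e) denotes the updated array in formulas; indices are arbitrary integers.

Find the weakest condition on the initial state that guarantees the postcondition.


Working backward. After the program, the postcondition 3*b >= 3*b + 2*b - 8 must hold; in canonical form it is 2*b <= 8.
Before b := 3*tab[3] + 8: 6*tab[3] <= -8
Before tab[1] := 3*x: 6*tab[3] <= -8
Before assert tab[s] == -3: tab[s] == -3 && 6*tab[3] <= -8
Answer: WP = tab[s] == -3 && 6*tab[3] <= -8


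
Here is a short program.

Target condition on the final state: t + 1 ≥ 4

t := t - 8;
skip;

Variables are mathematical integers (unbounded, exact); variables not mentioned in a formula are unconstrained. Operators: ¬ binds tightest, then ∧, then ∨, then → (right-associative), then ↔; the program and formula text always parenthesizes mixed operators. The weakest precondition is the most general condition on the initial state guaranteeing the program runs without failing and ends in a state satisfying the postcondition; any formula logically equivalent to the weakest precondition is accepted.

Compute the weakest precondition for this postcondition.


Working backward. After the program, the postcondition t + 1 ≥ 4 must hold; in canonical form it is t ≥ 3.
Before skip: t ≥ 3
Before t := t - 8: t ≥ 11
Answer: WP = t ≥ 11


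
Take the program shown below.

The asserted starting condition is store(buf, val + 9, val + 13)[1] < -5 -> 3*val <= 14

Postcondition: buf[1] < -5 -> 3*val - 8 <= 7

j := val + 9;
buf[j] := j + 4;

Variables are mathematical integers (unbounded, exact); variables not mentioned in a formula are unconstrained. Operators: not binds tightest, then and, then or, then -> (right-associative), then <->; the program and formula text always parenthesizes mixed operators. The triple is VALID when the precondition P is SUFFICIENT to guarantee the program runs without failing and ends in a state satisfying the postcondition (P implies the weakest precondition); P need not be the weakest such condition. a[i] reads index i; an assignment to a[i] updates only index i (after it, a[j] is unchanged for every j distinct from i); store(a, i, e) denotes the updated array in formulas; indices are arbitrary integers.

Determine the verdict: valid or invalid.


Working backward. After the program, the postcondition buf[1] < -5 -> 3*val - 8 <= 7 must hold; in canonical form it is buf[1] < -5 -> 3*val <= 15.
Before buf[j] := j + 4: store(buf, j, j + 4)[1] < -5 -> 3*val <= 15
Before j := val + 9: store(buf, val + 9, val + 13)[1] < -5 -> 3*val <= 15
The weakest precondition is store(buf, val + 9, val + 13)[1] < -5 -> 3*val <= 15.
Check whether store(buf, val + 9, val + 13)[1] < -5 -> 3*val <= 14 implies it.
Every state satisfying the precondition satisfies the weakest precondition: the implication holds.
Answer: valid


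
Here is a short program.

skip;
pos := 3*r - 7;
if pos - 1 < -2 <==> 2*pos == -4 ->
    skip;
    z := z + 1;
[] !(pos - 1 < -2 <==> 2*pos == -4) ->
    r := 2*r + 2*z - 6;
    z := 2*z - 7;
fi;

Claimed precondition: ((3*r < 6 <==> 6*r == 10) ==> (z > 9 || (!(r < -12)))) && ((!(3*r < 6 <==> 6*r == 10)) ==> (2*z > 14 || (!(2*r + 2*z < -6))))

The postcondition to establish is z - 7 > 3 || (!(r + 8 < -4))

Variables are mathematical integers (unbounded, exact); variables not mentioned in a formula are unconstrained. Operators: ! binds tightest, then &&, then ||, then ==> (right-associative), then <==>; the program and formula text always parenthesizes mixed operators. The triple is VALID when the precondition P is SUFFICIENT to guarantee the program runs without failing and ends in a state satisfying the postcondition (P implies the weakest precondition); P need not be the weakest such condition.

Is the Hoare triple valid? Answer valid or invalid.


Working backward. After the program, the postcondition z - 7 > 3 || (!(r + 8 < -4)) must hold; in canonical form it is z > 10 || (!(r < -12)).
Then branch requires z > 9 || (!(r < -12)); else branch requires 2*z > 17 || (!(2*r + 2*z < -6)).
Before the if: ((pos < -1 <==> 2*pos == -4) ==> (z > 9 || (!(r < -12)))) && ((!(pos < -1 <==> 2*pos == -4)) ==> (2*z > 17 || (!(2*r + 2*z < -6))))
Before pos := 3*r - 7: ((3*r < 6 <==> 6*r == 10) ==> (z > 9 || (!(r < -12)))) && ((!(3*r < 6 <==> 6*r == 10)) ==> (2*z > 17 || (!(2*r + 2*z < -6))))
Before skip: ((3*r < 6 <==> 6*r == 10) ==> (z > 9 || (!(r < -12)))) && ((!(3*r < 6 <==> 6*r == 10)) ==> (2*z > 17 || (!(2*r + 2*z < -6))))
The weakest precondition is ((3*r < 6 <==> 6*r == 10) ==> (z > 9 || (!(r < -12)))) && ((!(3*r < 6 <==> 6*r == 10)) ==> (2*z > 17 || (!(2*r + 2*z < -6)))).
Check whether ((3*r < 6 <==> 6*r == 10) ==> (z > 9 || (!(r < -12)))) && ((!(3*r < 6 <==> 6*r == 10)) ==> (2*z > 14 || (!(2*r + 2*z < -6)))) implies it.
Countermodel: at the initial state r = -12, z = 8, the precondition holds but the weakest precondition fails.
Answer: invalid


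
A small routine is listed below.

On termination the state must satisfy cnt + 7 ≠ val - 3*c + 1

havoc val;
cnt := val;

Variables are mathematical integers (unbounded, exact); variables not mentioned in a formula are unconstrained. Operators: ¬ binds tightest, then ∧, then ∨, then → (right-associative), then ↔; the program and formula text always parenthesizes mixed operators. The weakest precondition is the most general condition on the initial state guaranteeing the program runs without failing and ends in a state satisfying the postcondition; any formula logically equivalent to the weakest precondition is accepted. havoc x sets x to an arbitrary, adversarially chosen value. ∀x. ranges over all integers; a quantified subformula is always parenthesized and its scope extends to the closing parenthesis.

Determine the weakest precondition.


Working backward. After the program, the postcondition cnt + 7 ≠ val - 3*c + 1 must hold; in canonical form it is 3*c + cnt ≠ val - 6.
Before cnt := val: 3*c ≠ -6
Before havoc val: 3*c ≠ -6
Answer: WP = 3*c ≠ -6


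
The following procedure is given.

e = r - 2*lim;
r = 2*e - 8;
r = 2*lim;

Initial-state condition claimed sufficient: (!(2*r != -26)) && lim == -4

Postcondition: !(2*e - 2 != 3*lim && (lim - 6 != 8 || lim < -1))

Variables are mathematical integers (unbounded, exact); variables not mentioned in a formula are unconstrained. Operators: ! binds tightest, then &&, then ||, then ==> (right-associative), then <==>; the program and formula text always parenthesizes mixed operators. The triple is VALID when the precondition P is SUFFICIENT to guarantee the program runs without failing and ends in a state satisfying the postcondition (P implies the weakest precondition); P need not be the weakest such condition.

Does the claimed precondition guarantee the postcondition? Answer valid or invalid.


Working backward. After the program, the postcondition !(2*e - 2 != 3*lim && (lim - 6 != 8 || lim < -1)) must hold; in canonical form it is !(2*e != 3*lim + 2 && (lim != 14 || lim < -1)).
Before r := 2*lim: !(2*e != 3*lim + 2 && (lim != 14 || lim < -1))
Before r := 2*e - 8: !(2*e != 3*lim + 2 && (lim != 14 || lim < -1))
Before e := r - 2*lim: !(2*r != 7*lim + 2 && (lim != 14 || lim < -1))
The weakest precondition is !(2*r != 7*lim + 2 && (lim != 14 || lim < -1)).
Check whether (!(2*r != -26)) && lim == -4 implies it.
Every state satisfying the precondition satisfies the weakest precondition: the implication holds.
Answer: valid


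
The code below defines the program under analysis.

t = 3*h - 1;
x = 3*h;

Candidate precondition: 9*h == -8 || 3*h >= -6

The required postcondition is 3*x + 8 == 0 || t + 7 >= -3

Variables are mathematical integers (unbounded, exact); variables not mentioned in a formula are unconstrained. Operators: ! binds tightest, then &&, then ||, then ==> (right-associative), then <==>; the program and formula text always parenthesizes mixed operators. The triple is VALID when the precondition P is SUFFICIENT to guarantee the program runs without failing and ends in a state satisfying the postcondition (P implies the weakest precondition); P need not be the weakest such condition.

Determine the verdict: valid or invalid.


Working backward. After the program, the postcondition 3*x + 8 == 0 || t + 7 >= -3 must hold; in canonical form it is 3*x == -8 || t >= -10.
Before x := 3*h: 9*h == -8 || t >= -10
Before t := 3*h - 1: 9*h == -8 || 3*h >= -9
The weakest precondition is 9*h == -8 || 3*h >= -9.
Check whether 9*h == -8 || 3*h >= -6 implies it.
Every state satisfying the precondition satisfies the weakest precondition: the implication holds.
Answer: valid


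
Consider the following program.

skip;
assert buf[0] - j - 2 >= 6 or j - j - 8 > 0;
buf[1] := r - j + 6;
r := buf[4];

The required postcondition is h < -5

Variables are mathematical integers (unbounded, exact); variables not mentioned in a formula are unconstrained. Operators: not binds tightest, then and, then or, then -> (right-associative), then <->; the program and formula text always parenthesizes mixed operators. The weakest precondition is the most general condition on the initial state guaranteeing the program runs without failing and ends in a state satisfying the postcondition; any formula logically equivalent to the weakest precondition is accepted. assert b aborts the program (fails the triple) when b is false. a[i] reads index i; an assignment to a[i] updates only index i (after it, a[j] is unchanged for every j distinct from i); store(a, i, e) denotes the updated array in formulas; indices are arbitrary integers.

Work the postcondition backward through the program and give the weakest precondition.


Working backward. After the program, h < -5 must hold.
Before r := buf[4]: h < -5
Before buf[1] := r - j + 6: h < -5
Before assert buf[0] - j - 2 >= 6 or j - j - 8 > 0: buf[0] >= j + 8 and h < -5
Before skip: buf[0] >= j + 8 and h < -5
Answer: WP = buf[0] >= j + 8 and h < -5


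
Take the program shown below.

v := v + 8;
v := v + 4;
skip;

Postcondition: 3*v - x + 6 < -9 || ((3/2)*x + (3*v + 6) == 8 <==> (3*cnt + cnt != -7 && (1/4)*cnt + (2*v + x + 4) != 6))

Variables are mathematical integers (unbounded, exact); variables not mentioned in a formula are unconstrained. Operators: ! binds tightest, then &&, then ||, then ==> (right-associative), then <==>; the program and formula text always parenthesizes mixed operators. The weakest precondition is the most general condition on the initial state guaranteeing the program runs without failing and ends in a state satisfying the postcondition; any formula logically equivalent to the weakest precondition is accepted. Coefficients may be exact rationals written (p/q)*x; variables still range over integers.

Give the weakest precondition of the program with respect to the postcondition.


Working backward. After the program, the postcondition 3*v - x + 6 < -9 || ((3/2)*x + (3*v + 6) == 8 <==> (3*cnt + cnt != -7 && (1/4)*cnt + (2*v + x + 4) != 6)) must hold; in canonical form it is 3*v < x - 15 || (3*v + (3/2)*x == 2 <==> (4*cnt != -7 && (1/4)*cnt + 2*v + x != 2)).
Before skip: 3*v < x - 15 || (3*v + (3/2)*x == 2 <==> (4*cnt != -7 && (1/4)*cnt + 2*v + x != 2))
Before v := v + 4: 3*v < x - 27 || (3*v + (3/2)*x == -10 <==> (4*cnt != -7 && (1/4)*cnt + 2*v + x != -6))
Before v := v + 8: 3*v < x - 51 || (3*v + (3/2)*x == -34 <==> (4*cnt != -7 && (1/4)*cnt + 2*v + x != -22))
Answer: WP = 3*v < x - 51 || (3*v + (3/2)*x == -34 <==> (4*cnt != -7 && (1/4)*cnt + 2*v + x != -22))


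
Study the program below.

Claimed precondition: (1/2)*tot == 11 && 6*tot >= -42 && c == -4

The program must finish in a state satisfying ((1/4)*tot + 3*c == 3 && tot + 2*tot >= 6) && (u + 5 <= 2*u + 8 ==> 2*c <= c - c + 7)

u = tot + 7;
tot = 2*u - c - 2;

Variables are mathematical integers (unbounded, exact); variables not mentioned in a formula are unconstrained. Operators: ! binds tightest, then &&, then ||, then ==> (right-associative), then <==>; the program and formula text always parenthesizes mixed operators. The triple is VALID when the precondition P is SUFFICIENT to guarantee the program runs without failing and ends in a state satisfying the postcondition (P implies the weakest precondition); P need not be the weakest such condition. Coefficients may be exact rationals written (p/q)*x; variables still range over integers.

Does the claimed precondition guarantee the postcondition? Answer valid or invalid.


Working backward. After the program, the postcondition ((1/4)*tot + 3*c == 3 && tot + 2*tot >= 6) && (u + 5 <= 2*u + 8 ==> 2*c <= c - c + 7) must hold; in canonical form it is 3*c + (1/4)*tot == 3 && 3*tot >= 6 && (u >= -3 ==> 2*c <= 7).
Before tot := 2*u - c - 2: (11/4)*c + (1/2)*u == 7/2 && 6*u >= 3*c + 12 && (u >= -3 ==> 2*c <= 7)
Before u := tot + 7: (11/4)*c + (1/2)*tot == 0 && 6*tot >= 3*c - 30 && (tot >= -10 ==> 2*c <= 7)
The weakest precondition is (11/4)*c + (1/2)*tot == 0 && 6*tot >= 3*c - 30 && (tot >= -10 ==> 2*c <= 7).
Check whether (1/2)*tot == 11 && 6*tot >= -42 && c == -4 implies it.
Every state satisfying the precondition satisfies the weakest precondition: the implication holds.
Answer: valid


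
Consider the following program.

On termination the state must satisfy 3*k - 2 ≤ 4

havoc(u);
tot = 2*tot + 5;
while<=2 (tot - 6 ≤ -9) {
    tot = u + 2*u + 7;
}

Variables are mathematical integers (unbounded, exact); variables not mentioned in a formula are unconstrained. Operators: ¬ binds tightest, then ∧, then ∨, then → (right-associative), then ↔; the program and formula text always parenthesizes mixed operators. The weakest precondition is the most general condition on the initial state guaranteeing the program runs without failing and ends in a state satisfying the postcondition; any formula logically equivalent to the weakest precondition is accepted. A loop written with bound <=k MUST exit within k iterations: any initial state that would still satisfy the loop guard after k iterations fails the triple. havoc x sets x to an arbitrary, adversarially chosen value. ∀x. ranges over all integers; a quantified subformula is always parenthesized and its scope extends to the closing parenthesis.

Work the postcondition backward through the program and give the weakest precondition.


Working backward. After the program, the postcondition 3*k - 2 ≤ 4 must hold; in canonical form it is 3*k ≤ 6.
Before the loop (bound <=2), unroll the exhaustion recursion (WP_0 = exit-now case; WP_j = one more guarded iteration, up to j = 2):
  WP_0: (¬(tot ≤ -3)) ∧ 3*k ≤ 6
  WP_1: (tot ≤ -3 → ((¬(3*u ≤ -10)) ∧ 3*k ≤ 6)) ∧ ((¬(tot ≤ -3)) → 3*k ≤ 6)
  WP_2: (tot ≤ -3 → ((3*u ≤ -10 → ((¬(3*u ≤ -10)) ∧ 3*k ≤ 6)) ∧ ((¬(3*u ≤ -10)) → 3*k ≤ 6))) ∧ ((¬(tot ≤ -3)) → 3*k ≤ 6)
So before the loop: (tot ≤ -3 → ((3*u ≤ -10 → ((¬(3*u ≤ -10)) ∧ 3*k ≤ 6)) ∧ ((¬(3*u ≤ -10)) → 3*k ≤ 6))) ∧ ((¬(tot ≤ -3)) → 3*k ≤ 6)
Before tot := 2*tot + 5: (2*tot ≤ -8 → ((3*u ≤ -10 → ((¬(3*u ≤ -10)) ∧ 3*k ≤ 6)) ∧ ((¬(3*u ≤ -10)) → 3*k ≤ 6))) ∧ ((¬(2*tot ≤ -8)) → 3*k ≤ 6)
Before havoc u: ∀u_1. ((2*tot ≤ -8 → ((3*u_1 ≤ -10 → ((¬(3*u_1 ≤ -10)) ∧ 3*k ≤ 6)) ∧ ((¬(3*u_1 ≤ -10)) → 3*k ≤ 6))) ∧ ((¬(2*tot ≤ -8)) → 3*k ≤ 6))
Answer: WP = ∀u_1. ((2*tot ≤ -8 → ((3*u_1 ≤ -10 → ((¬(3*u_1 ≤ -10)) ∧ 3*k ≤ 6)) ∧ ((¬(3*u_1 ≤ -10)) → 3*k ≤ 6))) ∧ ((¬(2*tot ≤ -8)) → 3*k ≤ 6))


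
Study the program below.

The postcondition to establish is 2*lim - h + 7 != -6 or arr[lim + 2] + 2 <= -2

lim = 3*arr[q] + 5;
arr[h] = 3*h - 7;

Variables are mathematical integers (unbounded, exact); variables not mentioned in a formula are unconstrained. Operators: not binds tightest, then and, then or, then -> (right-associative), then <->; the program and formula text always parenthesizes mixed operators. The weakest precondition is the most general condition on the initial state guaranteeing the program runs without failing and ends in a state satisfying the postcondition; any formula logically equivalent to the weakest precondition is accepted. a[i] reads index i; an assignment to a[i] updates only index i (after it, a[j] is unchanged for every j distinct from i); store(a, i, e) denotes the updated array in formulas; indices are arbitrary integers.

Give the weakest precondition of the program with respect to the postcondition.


Working backward. After the program, the postcondition 2*lim - h + 7 != -6 or arr[lim + 2] + 2 <= -2 must hold; in canonical form it is 2*lim != h - 13 or arr[lim + 2] <= -4.
Before arr[h] := 3*h - 7: 2*lim != h - 13 or store(arr, h, 3*h - 7)[lim + 2] <= -4
Before lim := 3*arr[q] + 5: 6*arr[q] != h - 23 or store(arr, h, 3*h - 7)[3*arr[q] + 7] <= -4
Answer: WP = 6*arr[q] != h - 23 or store(arr, h, 3*h - 7)[3*arr[q] + 7] <= -4


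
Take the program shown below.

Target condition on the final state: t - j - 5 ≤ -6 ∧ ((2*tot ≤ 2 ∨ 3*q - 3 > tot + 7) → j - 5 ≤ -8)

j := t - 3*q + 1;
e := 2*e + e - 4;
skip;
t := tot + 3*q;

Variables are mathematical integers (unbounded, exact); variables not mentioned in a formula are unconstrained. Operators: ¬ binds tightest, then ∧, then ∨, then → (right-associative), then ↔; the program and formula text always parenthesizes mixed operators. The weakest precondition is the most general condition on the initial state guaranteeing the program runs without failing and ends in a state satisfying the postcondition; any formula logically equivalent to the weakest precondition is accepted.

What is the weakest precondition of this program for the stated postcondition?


Working backward. After the program, the postcondition t - j - 5 ≤ -6 ∧ ((2*tot ≤ 2 ∨ 3*q - 3 > tot + 7) → j - 5 ≤ -8) must hold; in canonical form it is t ≤ j - 1 ∧ ((2*tot ≤ 2 ∨ 3*q > tot + 10) → j ≤ -3).
Before t := tot + 3*q: 3*q + tot ≤ j - 1 ∧ ((2*tot ≤ 2 ∨ 3*q > tot + 10) → j ≤ -3)
Before skip: 3*q + tot ≤ j - 1 ∧ ((2*tot ≤ 2 ∨ 3*q > tot + 10) → j ≤ -3)
Before e := 2*e + e - 4: 3*q + tot ≤ j - 1 ∧ ((2*tot ≤ 2 ∨ 3*q > tot + 10) → j ≤ -3)
Before j := t - 3*q + 1: 6*q + tot ≤ t ∧ ((2*tot ≤ 2 ∨ 3*q > tot + 10) → t ≤ 3*q - 4)
Answer: WP = 6*q + tot ≤ t ∧ ((2*tot ≤ 2 ∨ 3*q > tot + 10) → t ≤ 3*q - 4)


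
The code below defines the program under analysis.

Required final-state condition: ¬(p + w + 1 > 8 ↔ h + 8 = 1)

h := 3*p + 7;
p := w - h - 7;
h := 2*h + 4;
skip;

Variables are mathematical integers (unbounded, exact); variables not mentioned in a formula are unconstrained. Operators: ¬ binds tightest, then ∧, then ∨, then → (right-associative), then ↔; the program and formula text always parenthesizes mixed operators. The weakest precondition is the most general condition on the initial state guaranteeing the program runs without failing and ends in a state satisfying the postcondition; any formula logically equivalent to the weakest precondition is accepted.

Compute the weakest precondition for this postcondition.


Working backward. After the program, the postcondition ¬(p + w + 1 > 8 ↔ h + 8 = 1) must hold; in canonical form it is ¬(p + w > 7 ↔ h = -7).
Before skip: ¬(p + w > 7 ↔ h = -7)
Before h := 2*h + 4: ¬(p + w > 7 ↔ 2*h = -11)
Before p := w - h - 7: ¬(2*w > h + 14 ↔ 2*h = -11)
Before h := 3*p + 7: ¬(2*w > 3*p + 21 ↔ 6*p = -25)
Answer: WP = ¬(2*w > 3*p + 21 ↔ 6*p = -25)


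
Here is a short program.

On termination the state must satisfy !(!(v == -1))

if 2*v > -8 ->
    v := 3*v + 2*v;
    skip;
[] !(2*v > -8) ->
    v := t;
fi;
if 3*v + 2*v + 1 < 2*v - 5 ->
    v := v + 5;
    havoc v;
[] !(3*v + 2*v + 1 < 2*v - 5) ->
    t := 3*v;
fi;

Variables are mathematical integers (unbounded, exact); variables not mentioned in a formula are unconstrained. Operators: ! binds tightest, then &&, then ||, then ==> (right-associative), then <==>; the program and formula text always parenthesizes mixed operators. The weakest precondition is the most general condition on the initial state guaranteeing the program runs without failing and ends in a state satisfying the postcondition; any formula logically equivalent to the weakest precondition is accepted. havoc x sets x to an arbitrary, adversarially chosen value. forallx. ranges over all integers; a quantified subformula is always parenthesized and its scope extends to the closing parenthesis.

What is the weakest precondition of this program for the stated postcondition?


Working backward. After the program, the postcondition !(!(v == -1)) must hold; in canonical form it is v == -1.
Then branch requires forall v_1. v_1 == -1; else branch requires v == -1.
Before the if: (3*v < -6 ==> (forall v_1. v_1 == -1)) && ((!(3*v < -6)) ==> v == -1)
Then branch requires (15*v < -6 ==> (forall v_1. v_1 == -1)) && ((!(15*v < -6)) ==> 5*v == -1); else branch requires (3*t < -6 ==> (forall v_1. v_1 == -1)) && ((!(3*t < -6)) ==> t == -1).
Before the if: (2*v > -8 ==> ((15*v < -6 ==> (forall v_1. v_1 == -1)) && ((!(15*v < -6)) ==> 5*v == -1))) && ((!(2*v > -8)) ==> ((3*t < -6 ==> (forall v_1. v_1 == -1)) && ((!(3*t < -6)) ==> t == -1)))
Answer: WP = (2*v > -8 ==> ((15*v < -6 ==> (forall v_1. v_1 == -1)) && ((!(15*v < -6)) ==> 5*v == -1))) && ((!(2*v > -8)) ==> ((3*t < -6 ==> (forall v_1. v_1 == -1)) && ((!(3*t < -6)) ==> t == -1)))


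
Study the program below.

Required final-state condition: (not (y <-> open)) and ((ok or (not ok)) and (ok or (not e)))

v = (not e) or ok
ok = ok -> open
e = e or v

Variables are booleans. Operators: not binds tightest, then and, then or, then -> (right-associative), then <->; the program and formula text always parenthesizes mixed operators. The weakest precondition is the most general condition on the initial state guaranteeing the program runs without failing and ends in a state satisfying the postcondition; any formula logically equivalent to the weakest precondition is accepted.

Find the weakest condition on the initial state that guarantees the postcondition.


Working backward. After the program, the postcondition (not (y <-> open)) and ((ok or (not ok)) and (ok or (not e))) must hold; in canonical form it is (not (y <-> open)) and (ok or (not e)).
Before e := e or v: (not (y <-> open)) and (ok or (not (e or v)))
Before ok := ok -> open: (not (y <-> open)) and ((ok -> open) or (not (e or v)))
Before v := (not e) or ok: (not (y <-> open)) and (ok -> open)
Answer: WP = (not (y <-> open)) and (ok -> open)


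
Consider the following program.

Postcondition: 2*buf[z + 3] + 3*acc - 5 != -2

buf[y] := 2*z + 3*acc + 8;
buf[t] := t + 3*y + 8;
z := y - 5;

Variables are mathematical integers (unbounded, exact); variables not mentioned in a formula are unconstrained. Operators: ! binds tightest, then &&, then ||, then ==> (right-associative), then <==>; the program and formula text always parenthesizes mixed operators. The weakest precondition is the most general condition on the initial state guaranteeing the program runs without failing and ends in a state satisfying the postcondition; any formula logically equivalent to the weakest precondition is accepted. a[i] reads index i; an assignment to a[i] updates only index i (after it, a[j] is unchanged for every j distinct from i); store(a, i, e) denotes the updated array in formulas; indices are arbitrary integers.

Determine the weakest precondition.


Working backward. After the program, the postcondition 2*buf[z + 3] + 3*acc - 5 != -2 must hold; in canonical form it is 2*buf[z + 3] + 3*acc != 3.
Before z := y - 5: 2*buf[y - 2] + 3*acc != 3
Before buf[t] := t + 3*y + 8: 2*store(buf, t, t + 3*y + 8)[y - 2] + 3*acc != 3
Before buf[y] := 2*z + 3*acc + 8: 2*store(store(buf, y, 3*acc + 2*z + 8), t, t + 3*y + 8)[y - 2] + 3*acc != 3
Answer: WP = 2*store(store(buf, y, 3*acc + 2*z + 8), t, t + 3*y + 8)[y - 2] + 3*acc != 3


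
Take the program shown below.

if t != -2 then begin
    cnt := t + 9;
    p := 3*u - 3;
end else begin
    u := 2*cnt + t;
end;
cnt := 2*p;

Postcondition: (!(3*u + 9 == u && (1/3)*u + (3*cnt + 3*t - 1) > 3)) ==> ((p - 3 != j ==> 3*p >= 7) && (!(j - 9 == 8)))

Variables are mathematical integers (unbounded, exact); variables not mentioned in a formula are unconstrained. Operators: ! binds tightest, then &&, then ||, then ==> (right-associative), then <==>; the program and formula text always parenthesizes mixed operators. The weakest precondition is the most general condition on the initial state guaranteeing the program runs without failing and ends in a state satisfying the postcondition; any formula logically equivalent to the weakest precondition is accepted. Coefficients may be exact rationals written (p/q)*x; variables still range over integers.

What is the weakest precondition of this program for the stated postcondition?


Working backward. After the program, the postcondition (!(3*u + 9 == u && (1/3)*u + (3*cnt + 3*t - 1) > 3)) ==> ((p - 3 != j ==> 3*p >= 7) && (!(j - 9 == 8))) must hold; in canonical form it is (!(2*u == -9 && 3*cnt + 3*t + (1/3)*u > 4)) ==> ((p != j + 3 ==> 3*p >= 7) && (!(j == 17))).
Before cnt := 2*p: (!(2*u == -9 && 6*p + 3*t + (1/3)*u > 4)) ==> ((p != j + 3 ==> 3*p >= 7) && (!(j == 17)))
Then branch requires (!(2*u == -9 && 3*t + (55/3)*u > 22)) ==> ((3*u != j + 6 ==> 9*u >= 16) && (!(j == 17))); else branch requires (!(4*cnt + 2*t == -9 && (2/3)*cnt + 6*p + (10/3)*t > 4)) ==> ((p != j + 3 ==> 3*p >= 7) && (!(j == 17))).
Before the if: (t != -2 ==> ((!(2*u == -9 && 3*t + (55/3)*u > 22)) ==> ((3*u != j + 6 ==> 9*u >= 16) && (!(j == 17))))) && ((!(t != -2)) ==> ((!(4*cnt + 2*t == -9 && (2/3)*cnt + 6*p + (10/3)*t > 4)) ==> ((p != j + 3 ==> 3*p >= 7) && (!(j == 17)))))
Answer: WP = (t != -2 ==> ((!(2*u == -9 && 3*t + (55/3)*u > 22)) ==> ((3*u != j + 6 ==> 9*u >= 16) && (!(j == 17))))) && ((!(t != -2)) ==> ((!(4*cnt + 2*t == -9 && (2/3)*cnt + 6*p + (10/3)*t > 4)) ==> ((p != j + 3 ==> 3*p >= 7) && (!(j == 17)))))


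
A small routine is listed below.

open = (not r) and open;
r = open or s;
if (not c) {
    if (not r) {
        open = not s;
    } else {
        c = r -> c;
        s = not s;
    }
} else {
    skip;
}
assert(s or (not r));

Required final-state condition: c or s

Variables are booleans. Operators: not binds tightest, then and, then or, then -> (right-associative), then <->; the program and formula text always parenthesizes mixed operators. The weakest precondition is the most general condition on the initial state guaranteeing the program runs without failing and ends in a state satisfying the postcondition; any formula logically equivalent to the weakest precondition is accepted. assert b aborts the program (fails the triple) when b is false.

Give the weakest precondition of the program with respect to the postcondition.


Working backward. After the program, c or s must hold.
Before assert s or (not r): (s or (not r)) and (c or s)
Then branch requires ((not r) -> ((s or (not r)) and (c or s))) and (r -> (((not s) or (not r)) and ((r -> c) or (not s)))); else branch requires (s or (not r)) and (c or s).
Before the if: ((not c) -> (((not r) -> ((s or (not r)) and (c or s))) and (r -> (((not s) or (not r)) and ((r -> c) or (not s)))))) and (c -> ((s or (not r)) and (c or s)))
Before r := open or s: ((not c) -> (((not (open or s)) -> ((s or (not (open or s))) and (c or s))) and ((open or s) -> (((not s) or (not (open or s))) and (((open or s) -> c) or (not s)))))) and (c -> ((s or (not (open or s))) and (c or s)))
Before open := (not r) and open: ((not c) -> (((not (((not r) and open) or s)) -> ((s or (not (((not r) and open) or s))) and (c or s))) and ((((not r) and open) or s) -> (((not s) or (not (((not r) and open) or s))) and (((((not r) and open) or s) -> c) or (not s)))))) and (c -> ((s or (not (((not r) and open) or s))) and (c or s)))
Answer: WP = ((not c) -> (((not (((not r) and open) or s)) -> ((s or (not (((not r) and open) or s))) and (c or s))) and ((((not r) and open) or s) -> (((not s) or (not (((not r) and open) or s))) and (((((not r) and open) or s) -> c) or (not s)))))) and (c -> ((s or (not (((not r) and open) or s))) and (c or s)))


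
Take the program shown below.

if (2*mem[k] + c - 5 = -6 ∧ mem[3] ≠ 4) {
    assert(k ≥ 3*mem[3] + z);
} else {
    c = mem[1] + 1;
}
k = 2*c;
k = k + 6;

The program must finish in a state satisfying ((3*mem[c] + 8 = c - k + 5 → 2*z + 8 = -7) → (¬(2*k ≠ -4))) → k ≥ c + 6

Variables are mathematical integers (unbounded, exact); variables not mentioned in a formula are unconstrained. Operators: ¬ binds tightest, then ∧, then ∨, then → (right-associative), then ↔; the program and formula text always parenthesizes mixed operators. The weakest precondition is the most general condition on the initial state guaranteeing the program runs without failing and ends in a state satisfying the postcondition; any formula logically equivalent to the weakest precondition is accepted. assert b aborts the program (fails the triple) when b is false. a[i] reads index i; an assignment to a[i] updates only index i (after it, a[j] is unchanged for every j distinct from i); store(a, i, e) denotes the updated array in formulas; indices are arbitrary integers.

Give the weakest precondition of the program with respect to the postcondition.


Working backward. After the program, the postcondition ((3*mem[c] + 8 = c - k + 5 → 2*z + 8 = -7) → (¬(2*k ≠ -4))) → k ≥ c + 6 must hold; in canonical form it is ((3*mem[c] + k = c - 3 → 2*z = -15) → (¬(2*k ≠ -4))) → k ≥ c + 6.
Before k := k + 6: ((3*mem[c] + k = c - 9 → 2*z = -15) → (¬(2*k ≠ -16))) → k ≥ c
Before k := 2*c: ((3*mem[c] + c = -9 → 2*z = -15) → (¬(4*c ≠ -16))) → c ≥ 0
Then branch requires k ≥ 3*mem[3] + z ∧ (((3*mem[c] + c = -9 → 2*z = -15) → (¬(4*c ≠ -16))) → c ≥ 0); else branch requires ((3*mem[mem[1] + 1] + mem[1] = -10 → 2*z = -15) → (¬(4*mem[1] ≠ -20))) → mem[1] ≥ -1.
Before the if: ((2*mem[k] + c = -1 ∧ mem[3] ≠ 4) → (k ≥ 3*mem[3] + z ∧ (((3*mem[c] + c = -9 → 2*z = -15) → (¬(4*c ≠ -16))) → c ≥ 0))) ∧ ((¬(2*mem[k] + c = -1 ∧ mem[3] ≠ 4)) → (((3*mem[mem[1] + 1] + mem[1] = -10 → 2*z = -15) → (¬(4*mem[1] ≠ -20))) → mem[1] ≥ -1))
Answer: WP = ((2*mem[k] + c = -1 ∧ mem[3] ≠ 4) → (k ≥ 3*mem[3] + z ∧ (((3*mem[c] + c = -9 → 2*z = -15) → (¬(4*c ≠ -16))) → c ≥ 0))) ∧ ((¬(2*mem[k] + c = -1 ∧ mem[3] ≠ 4)) → (((3*mem[mem[1] + 1] + mem[1] = -10 → 2*z = -15) → (¬(4*mem[1] ≠ -20))) → mem[1] ≥ -1))


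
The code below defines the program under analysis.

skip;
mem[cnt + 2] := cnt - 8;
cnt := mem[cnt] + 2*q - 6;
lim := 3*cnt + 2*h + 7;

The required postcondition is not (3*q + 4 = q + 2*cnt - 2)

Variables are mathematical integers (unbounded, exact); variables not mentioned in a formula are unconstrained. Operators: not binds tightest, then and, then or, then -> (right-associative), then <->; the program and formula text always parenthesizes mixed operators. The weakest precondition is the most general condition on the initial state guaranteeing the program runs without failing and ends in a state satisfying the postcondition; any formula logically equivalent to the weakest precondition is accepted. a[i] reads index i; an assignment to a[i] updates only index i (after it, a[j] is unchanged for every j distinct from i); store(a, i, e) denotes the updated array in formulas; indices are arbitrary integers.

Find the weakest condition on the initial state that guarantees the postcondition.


Working backward. After the program, the postcondition not (3*q + 4 = q + 2*cnt - 2) must hold; in canonical form it is not (2*q = 2*cnt - 6).
Before lim := 3*cnt + 2*h + 7: not (2*q = 2*cnt - 6)
Before cnt := mem[cnt] + 2*q - 6: not (2*mem[cnt] + 2*q = 18)
Before mem[cnt + 2] := cnt - 8: not (2*store(mem, cnt + 2, cnt - 8)[cnt] + 2*q = 18)
Before skip: not (2*store(mem, cnt + 2, cnt - 8)[cnt] + 2*q = 18)
Answer: WP = not (2*store(mem, cnt + 2, cnt - 8)[cnt] + 2*q = 18)


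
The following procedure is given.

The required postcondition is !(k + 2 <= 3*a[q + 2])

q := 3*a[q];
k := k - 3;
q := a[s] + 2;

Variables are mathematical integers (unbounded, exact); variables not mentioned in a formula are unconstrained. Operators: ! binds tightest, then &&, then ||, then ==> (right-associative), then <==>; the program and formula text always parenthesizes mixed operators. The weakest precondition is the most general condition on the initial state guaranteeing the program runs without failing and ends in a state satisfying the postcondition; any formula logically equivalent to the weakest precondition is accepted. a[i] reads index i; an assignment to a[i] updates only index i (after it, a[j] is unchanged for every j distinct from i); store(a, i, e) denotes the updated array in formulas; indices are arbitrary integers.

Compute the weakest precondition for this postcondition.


Working backward. After the program, the postcondition !(k + 2 <= 3*a[q + 2]) must hold; in canonical form it is !(k <= 3*a[q + 2] - 2).
Before q := a[s] + 2: !(k <= 3*a[a[s] + 4] - 2)
Before k := k - 3: !(k <= 3*a[a[s] + 4] + 1)
Before q := 3*a[q]: !(k <= 3*a[a[s] + 4] + 1)
Answer: WP = !(k <= 3*a[a[s] + 4] + 1)


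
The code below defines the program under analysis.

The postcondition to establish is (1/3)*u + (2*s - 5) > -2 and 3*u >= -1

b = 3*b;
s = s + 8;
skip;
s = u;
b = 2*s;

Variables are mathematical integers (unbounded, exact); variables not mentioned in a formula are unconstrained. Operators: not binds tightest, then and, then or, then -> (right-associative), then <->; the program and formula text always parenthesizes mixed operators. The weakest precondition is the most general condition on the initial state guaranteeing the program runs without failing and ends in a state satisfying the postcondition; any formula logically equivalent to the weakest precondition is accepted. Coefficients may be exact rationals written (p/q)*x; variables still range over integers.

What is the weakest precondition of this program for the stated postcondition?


Working backward. After the program, the postcondition (1/3)*u + (2*s - 5) > -2 and 3*u >= -1 must hold; in canonical form it is 2*s + (1/3)*u > 3 and 3*u >= -1.
Before b := 2*s: 2*s + (1/3)*u > 3 and 3*u >= -1
Before s := u: (7/3)*u > 3 and 3*u >= -1
Before skip: (7/3)*u > 3 and 3*u >= -1
Before s := s + 8: (7/3)*u > 3 and 3*u >= -1
Before b := 3*b: (7/3)*u > 3 and 3*u >= -1
Answer: WP = (7/3)*u > 3 and 3*u >= -1
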